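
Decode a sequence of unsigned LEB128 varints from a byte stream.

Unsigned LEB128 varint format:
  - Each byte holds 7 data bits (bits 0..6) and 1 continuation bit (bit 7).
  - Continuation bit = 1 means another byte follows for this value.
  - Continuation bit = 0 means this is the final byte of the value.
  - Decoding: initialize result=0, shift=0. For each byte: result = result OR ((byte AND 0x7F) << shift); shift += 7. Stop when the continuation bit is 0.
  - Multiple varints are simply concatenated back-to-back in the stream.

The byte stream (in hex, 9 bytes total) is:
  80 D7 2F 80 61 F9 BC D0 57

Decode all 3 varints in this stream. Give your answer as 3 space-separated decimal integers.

  byte[0]=0x80 cont=1 payload=0x00=0: acc |= 0<<0 -> acc=0 shift=7
  byte[1]=0xD7 cont=1 payload=0x57=87: acc |= 87<<7 -> acc=11136 shift=14
  byte[2]=0x2F cont=0 payload=0x2F=47: acc |= 47<<14 -> acc=781184 shift=21 [end]
Varint 1: bytes[0:3] = 80 D7 2F -> value 781184 (3 byte(s))
  byte[3]=0x80 cont=1 payload=0x00=0: acc |= 0<<0 -> acc=0 shift=7
  byte[4]=0x61 cont=0 payload=0x61=97: acc |= 97<<7 -> acc=12416 shift=14 [end]
Varint 2: bytes[3:5] = 80 61 -> value 12416 (2 byte(s))
  byte[5]=0xF9 cont=1 payload=0x79=121: acc |= 121<<0 -> acc=121 shift=7
  byte[6]=0xBC cont=1 payload=0x3C=60: acc |= 60<<7 -> acc=7801 shift=14
  byte[7]=0xD0 cont=1 payload=0x50=80: acc |= 80<<14 -> acc=1318521 shift=21
  byte[8]=0x57 cont=0 payload=0x57=87: acc |= 87<<21 -> acc=183770745 shift=28 [end]
Varint 3: bytes[5:9] = F9 BC D0 57 -> value 183770745 (4 byte(s))

Answer: 781184 12416 183770745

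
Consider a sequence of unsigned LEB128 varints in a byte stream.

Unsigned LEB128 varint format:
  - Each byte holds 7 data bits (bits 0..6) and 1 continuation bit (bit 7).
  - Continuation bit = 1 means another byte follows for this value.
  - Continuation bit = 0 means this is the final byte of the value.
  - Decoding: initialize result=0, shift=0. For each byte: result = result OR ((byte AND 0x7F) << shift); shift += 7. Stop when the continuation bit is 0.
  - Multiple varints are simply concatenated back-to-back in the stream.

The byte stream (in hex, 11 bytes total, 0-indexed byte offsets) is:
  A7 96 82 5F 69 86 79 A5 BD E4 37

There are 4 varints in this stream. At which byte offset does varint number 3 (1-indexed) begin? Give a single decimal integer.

Answer: 5

Derivation:
  byte[0]=0xA7 cont=1 payload=0x27=39: acc |= 39<<0 -> acc=39 shift=7
  byte[1]=0x96 cont=1 payload=0x16=22: acc |= 22<<7 -> acc=2855 shift=14
  byte[2]=0x82 cont=1 payload=0x02=2: acc |= 2<<14 -> acc=35623 shift=21
  byte[3]=0x5F cont=0 payload=0x5F=95: acc |= 95<<21 -> acc=199265063 shift=28 [end]
Varint 1: bytes[0:4] = A7 96 82 5F -> value 199265063 (4 byte(s))
  byte[4]=0x69 cont=0 payload=0x69=105: acc |= 105<<0 -> acc=105 shift=7 [end]
Varint 2: bytes[4:5] = 69 -> value 105 (1 byte(s))
  byte[5]=0x86 cont=1 payload=0x06=6: acc |= 6<<0 -> acc=6 shift=7
  byte[6]=0x79 cont=0 payload=0x79=121: acc |= 121<<7 -> acc=15494 shift=14 [end]
Varint 3: bytes[5:7] = 86 79 -> value 15494 (2 byte(s))
  byte[7]=0xA5 cont=1 payload=0x25=37: acc |= 37<<0 -> acc=37 shift=7
  byte[8]=0xBD cont=1 payload=0x3D=61: acc |= 61<<7 -> acc=7845 shift=14
  byte[9]=0xE4 cont=1 payload=0x64=100: acc |= 100<<14 -> acc=1646245 shift=21
  byte[10]=0x37 cont=0 payload=0x37=55: acc |= 55<<21 -> acc=116989605 shift=28 [end]
Varint 4: bytes[7:11] = A5 BD E4 37 -> value 116989605 (4 byte(s))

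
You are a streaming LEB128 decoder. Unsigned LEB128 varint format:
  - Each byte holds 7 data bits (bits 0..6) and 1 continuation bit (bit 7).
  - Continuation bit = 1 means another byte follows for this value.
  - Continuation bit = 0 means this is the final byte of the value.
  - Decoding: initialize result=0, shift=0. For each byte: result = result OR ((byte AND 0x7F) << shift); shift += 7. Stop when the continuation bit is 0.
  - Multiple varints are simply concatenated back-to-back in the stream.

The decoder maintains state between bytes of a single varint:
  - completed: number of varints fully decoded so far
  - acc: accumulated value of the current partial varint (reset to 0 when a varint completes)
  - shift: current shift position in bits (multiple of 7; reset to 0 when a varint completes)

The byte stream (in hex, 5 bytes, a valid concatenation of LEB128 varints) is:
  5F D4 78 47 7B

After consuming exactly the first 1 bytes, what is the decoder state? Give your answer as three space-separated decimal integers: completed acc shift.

byte[0]=0x5F cont=0 payload=0x5F: varint #1 complete (value=95); reset -> completed=1 acc=0 shift=0

Answer: 1 0 0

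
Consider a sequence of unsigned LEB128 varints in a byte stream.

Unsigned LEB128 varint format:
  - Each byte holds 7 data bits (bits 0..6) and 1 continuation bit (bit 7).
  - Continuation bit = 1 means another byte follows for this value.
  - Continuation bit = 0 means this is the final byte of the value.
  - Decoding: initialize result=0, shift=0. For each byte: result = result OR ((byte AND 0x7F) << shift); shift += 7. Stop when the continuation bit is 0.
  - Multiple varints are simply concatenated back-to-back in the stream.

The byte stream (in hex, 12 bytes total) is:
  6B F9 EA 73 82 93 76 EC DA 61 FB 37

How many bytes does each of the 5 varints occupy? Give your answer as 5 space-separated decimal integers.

Answer: 1 3 3 3 2

Derivation:
  byte[0]=0x6B cont=0 payload=0x6B=107: acc |= 107<<0 -> acc=107 shift=7 [end]
Varint 1: bytes[0:1] = 6B -> value 107 (1 byte(s))
  byte[1]=0xF9 cont=1 payload=0x79=121: acc |= 121<<0 -> acc=121 shift=7
  byte[2]=0xEA cont=1 payload=0x6A=106: acc |= 106<<7 -> acc=13689 shift=14
  byte[3]=0x73 cont=0 payload=0x73=115: acc |= 115<<14 -> acc=1897849 shift=21 [end]
Varint 2: bytes[1:4] = F9 EA 73 -> value 1897849 (3 byte(s))
  byte[4]=0x82 cont=1 payload=0x02=2: acc |= 2<<0 -> acc=2 shift=7
  byte[5]=0x93 cont=1 payload=0x13=19: acc |= 19<<7 -> acc=2434 shift=14
  byte[6]=0x76 cont=0 payload=0x76=118: acc |= 118<<14 -> acc=1935746 shift=21 [end]
Varint 3: bytes[4:7] = 82 93 76 -> value 1935746 (3 byte(s))
  byte[7]=0xEC cont=1 payload=0x6C=108: acc |= 108<<0 -> acc=108 shift=7
  byte[8]=0xDA cont=1 payload=0x5A=90: acc |= 90<<7 -> acc=11628 shift=14
  byte[9]=0x61 cont=0 payload=0x61=97: acc |= 97<<14 -> acc=1600876 shift=21 [end]
Varint 4: bytes[7:10] = EC DA 61 -> value 1600876 (3 byte(s))
  byte[10]=0xFB cont=1 payload=0x7B=123: acc |= 123<<0 -> acc=123 shift=7
  byte[11]=0x37 cont=0 payload=0x37=55: acc |= 55<<7 -> acc=7163 shift=14 [end]
Varint 5: bytes[10:12] = FB 37 -> value 7163 (2 byte(s))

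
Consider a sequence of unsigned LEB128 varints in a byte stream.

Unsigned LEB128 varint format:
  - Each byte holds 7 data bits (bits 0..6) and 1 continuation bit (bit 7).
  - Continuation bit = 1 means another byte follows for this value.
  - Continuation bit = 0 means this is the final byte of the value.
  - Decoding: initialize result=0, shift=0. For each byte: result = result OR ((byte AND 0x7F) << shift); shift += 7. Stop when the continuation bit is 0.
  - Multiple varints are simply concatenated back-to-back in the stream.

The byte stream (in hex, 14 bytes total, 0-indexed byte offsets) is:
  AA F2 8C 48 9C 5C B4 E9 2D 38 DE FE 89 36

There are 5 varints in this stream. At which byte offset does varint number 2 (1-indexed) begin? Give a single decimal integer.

Answer: 4

Derivation:
  byte[0]=0xAA cont=1 payload=0x2A=42: acc |= 42<<0 -> acc=42 shift=7
  byte[1]=0xF2 cont=1 payload=0x72=114: acc |= 114<<7 -> acc=14634 shift=14
  byte[2]=0x8C cont=1 payload=0x0C=12: acc |= 12<<14 -> acc=211242 shift=21
  byte[3]=0x48 cont=0 payload=0x48=72: acc |= 72<<21 -> acc=151206186 shift=28 [end]
Varint 1: bytes[0:4] = AA F2 8C 48 -> value 151206186 (4 byte(s))
  byte[4]=0x9C cont=1 payload=0x1C=28: acc |= 28<<0 -> acc=28 shift=7
  byte[5]=0x5C cont=0 payload=0x5C=92: acc |= 92<<7 -> acc=11804 shift=14 [end]
Varint 2: bytes[4:6] = 9C 5C -> value 11804 (2 byte(s))
  byte[6]=0xB4 cont=1 payload=0x34=52: acc |= 52<<0 -> acc=52 shift=7
  byte[7]=0xE9 cont=1 payload=0x69=105: acc |= 105<<7 -> acc=13492 shift=14
  byte[8]=0x2D cont=0 payload=0x2D=45: acc |= 45<<14 -> acc=750772 shift=21 [end]
Varint 3: bytes[6:9] = B4 E9 2D -> value 750772 (3 byte(s))
  byte[9]=0x38 cont=0 payload=0x38=56: acc |= 56<<0 -> acc=56 shift=7 [end]
Varint 4: bytes[9:10] = 38 -> value 56 (1 byte(s))
  byte[10]=0xDE cont=1 payload=0x5E=94: acc |= 94<<0 -> acc=94 shift=7
  byte[11]=0xFE cont=1 payload=0x7E=126: acc |= 126<<7 -> acc=16222 shift=14
  byte[12]=0x89 cont=1 payload=0x09=9: acc |= 9<<14 -> acc=163678 shift=21
  byte[13]=0x36 cont=0 payload=0x36=54: acc |= 54<<21 -> acc=113409886 shift=28 [end]
Varint 5: bytes[10:14] = DE FE 89 36 -> value 113409886 (4 byte(s))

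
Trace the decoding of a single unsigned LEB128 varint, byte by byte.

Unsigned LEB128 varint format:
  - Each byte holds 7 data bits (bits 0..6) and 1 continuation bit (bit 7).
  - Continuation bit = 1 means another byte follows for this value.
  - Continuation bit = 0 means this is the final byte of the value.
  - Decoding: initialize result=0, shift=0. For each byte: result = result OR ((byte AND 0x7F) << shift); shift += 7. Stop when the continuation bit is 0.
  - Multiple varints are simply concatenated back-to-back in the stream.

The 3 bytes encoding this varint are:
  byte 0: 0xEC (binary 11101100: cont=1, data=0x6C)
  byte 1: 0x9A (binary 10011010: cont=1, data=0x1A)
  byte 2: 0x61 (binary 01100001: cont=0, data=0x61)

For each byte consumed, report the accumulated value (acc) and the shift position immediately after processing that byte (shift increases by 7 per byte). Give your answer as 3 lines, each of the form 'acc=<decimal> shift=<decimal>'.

Answer: acc=108 shift=7
acc=3436 shift=14
acc=1592684 shift=21

Derivation:
byte 0=0xEC: payload=0x6C=108, contrib = 108<<0 = 108; acc -> 108, shift -> 7
byte 1=0x9A: payload=0x1A=26, contrib = 26<<7 = 3328; acc -> 3436, shift -> 14
byte 2=0x61: payload=0x61=97, contrib = 97<<14 = 1589248; acc -> 1592684, shift -> 21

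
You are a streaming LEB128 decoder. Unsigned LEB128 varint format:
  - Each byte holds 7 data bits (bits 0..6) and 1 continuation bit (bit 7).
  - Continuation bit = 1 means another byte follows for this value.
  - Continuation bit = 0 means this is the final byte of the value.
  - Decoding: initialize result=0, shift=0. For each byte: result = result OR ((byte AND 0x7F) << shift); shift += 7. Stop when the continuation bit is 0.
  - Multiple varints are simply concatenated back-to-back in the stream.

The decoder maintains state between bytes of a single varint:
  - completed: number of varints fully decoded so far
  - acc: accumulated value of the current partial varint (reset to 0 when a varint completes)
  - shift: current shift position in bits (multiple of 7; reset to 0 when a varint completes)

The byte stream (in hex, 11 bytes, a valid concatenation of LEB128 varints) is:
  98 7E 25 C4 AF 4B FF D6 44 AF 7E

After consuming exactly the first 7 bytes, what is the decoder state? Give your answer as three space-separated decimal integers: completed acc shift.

byte[0]=0x98 cont=1 payload=0x18: acc |= 24<<0 -> completed=0 acc=24 shift=7
byte[1]=0x7E cont=0 payload=0x7E: varint #1 complete (value=16152); reset -> completed=1 acc=0 shift=0
byte[2]=0x25 cont=0 payload=0x25: varint #2 complete (value=37); reset -> completed=2 acc=0 shift=0
byte[3]=0xC4 cont=1 payload=0x44: acc |= 68<<0 -> completed=2 acc=68 shift=7
byte[4]=0xAF cont=1 payload=0x2F: acc |= 47<<7 -> completed=2 acc=6084 shift=14
byte[5]=0x4B cont=0 payload=0x4B: varint #3 complete (value=1234884); reset -> completed=3 acc=0 shift=0
byte[6]=0xFF cont=1 payload=0x7F: acc |= 127<<0 -> completed=3 acc=127 shift=7

Answer: 3 127 7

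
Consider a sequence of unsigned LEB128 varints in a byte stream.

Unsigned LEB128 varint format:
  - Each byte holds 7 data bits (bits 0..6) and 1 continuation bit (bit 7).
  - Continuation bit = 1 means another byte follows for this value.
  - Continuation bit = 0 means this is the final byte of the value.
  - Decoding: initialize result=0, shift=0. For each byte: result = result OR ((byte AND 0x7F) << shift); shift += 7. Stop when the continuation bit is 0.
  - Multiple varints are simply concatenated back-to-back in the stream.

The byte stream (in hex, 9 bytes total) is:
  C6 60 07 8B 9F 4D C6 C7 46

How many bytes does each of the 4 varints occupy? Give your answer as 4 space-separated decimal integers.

Answer: 2 1 3 3

Derivation:
  byte[0]=0xC6 cont=1 payload=0x46=70: acc |= 70<<0 -> acc=70 shift=7
  byte[1]=0x60 cont=0 payload=0x60=96: acc |= 96<<7 -> acc=12358 shift=14 [end]
Varint 1: bytes[0:2] = C6 60 -> value 12358 (2 byte(s))
  byte[2]=0x07 cont=0 payload=0x07=7: acc |= 7<<0 -> acc=7 shift=7 [end]
Varint 2: bytes[2:3] = 07 -> value 7 (1 byte(s))
  byte[3]=0x8B cont=1 payload=0x0B=11: acc |= 11<<0 -> acc=11 shift=7
  byte[4]=0x9F cont=1 payload=0x1F=31: acc |= 31<<7 -> acc=3979 shift=14
  byte[5]=0x4D cont=0 payload=0x4D=77: acc |= 77<<14 -> acc=1265547 shift=21 [end]
Varint 3: bytes[3:6] = 8B 9F 4D -> value 1265547 (3 byte(s))
  byte[6]=0xC6 cont=1 payload=0x46=70: acc |= 70<<0 -> acc=70 shift=7
  byte[7]=0xC7 cont=1 payload=0x47=71: acc |= 71<<7 -> acc=9158 shift=14
  byte[8]=0x46 cont=0 payload=0x46=70: acc |= 70<<14 -> acc=1156038 shift=21 [end]
Varint 4: bytes[6:9] = C6 C7 46 -> value 1156038 (3 byte(s))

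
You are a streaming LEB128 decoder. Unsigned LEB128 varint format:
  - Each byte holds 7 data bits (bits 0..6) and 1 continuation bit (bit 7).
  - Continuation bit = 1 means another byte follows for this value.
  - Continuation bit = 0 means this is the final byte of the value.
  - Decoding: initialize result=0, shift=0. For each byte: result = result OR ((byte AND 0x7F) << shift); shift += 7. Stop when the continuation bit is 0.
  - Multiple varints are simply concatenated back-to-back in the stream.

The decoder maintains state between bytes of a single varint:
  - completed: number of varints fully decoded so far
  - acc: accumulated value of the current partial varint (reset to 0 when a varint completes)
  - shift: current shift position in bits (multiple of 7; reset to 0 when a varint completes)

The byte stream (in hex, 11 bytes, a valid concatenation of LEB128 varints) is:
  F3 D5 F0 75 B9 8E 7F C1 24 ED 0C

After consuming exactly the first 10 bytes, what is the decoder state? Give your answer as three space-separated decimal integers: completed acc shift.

Answer: 3 109 7

Derivation:
byte[0]=0xF3 cont=1 payload=0x73: acc |= 115<<0 -> completed=0 acc=115 shift=7
byte[1]=0xD5 cont=1 payload=0x55: acc |= 85<<7 -> completed=0 acc=10995 shift=14
byte[2]=0xF0 cont=1 payload=0x70: acc |= 112<<14 -> completed=0 acc=1846003 shift=21
byte[3]=0x75 cont=0 payload=0x75: varint #1 complete (value=247212787); reset -> completed=1 acc=0 shift=0
byte[4]=0xB9 cont=1 payload=0x39: acc |= 57<<0 -> completed=1 acc=57 shift=7
byte[5]=0x8E cont=1 payload=0x0E: acc |= 14<<7 -> completed=1 acc=1849 shift=14
byte[6]=0x7F cont=0 payload=0x7F: varint #2 complete (value=2082617); reset -> completed=2 acc=0 shift=0
byte[7]=0xC1 cont=1 payload=0x41: acc |= 65<<0 -> completed=2 acc=65 shift=7
byte[8]=0x24 cont=0 payload=0x24: varint #3 complete (value=4673); reset -> completed=3 acc=0 shift=0
byte[9]=0xED cont=1 payload=0x6D: acc |= 109<<0 -> completed=3 acc=109 shift=7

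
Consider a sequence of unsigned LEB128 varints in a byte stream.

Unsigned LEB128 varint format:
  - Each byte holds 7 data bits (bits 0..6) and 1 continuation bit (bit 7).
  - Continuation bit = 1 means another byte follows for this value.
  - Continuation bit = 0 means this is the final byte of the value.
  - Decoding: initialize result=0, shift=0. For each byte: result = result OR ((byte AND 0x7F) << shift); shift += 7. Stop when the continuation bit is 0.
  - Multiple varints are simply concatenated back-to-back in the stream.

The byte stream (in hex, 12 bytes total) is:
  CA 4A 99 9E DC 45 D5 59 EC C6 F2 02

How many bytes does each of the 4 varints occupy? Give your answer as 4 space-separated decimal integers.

  byte[0]=0xCA cont=1 payload=0x4A=74: acc |= 74<<0 -> acc=74 shift=7
  byte[1]=0x4A cont=0 payload=0x4A=74: acc |= 74<<7 -> acc=9546 shift=14 [end]
Varint 1: bytes[0:2] = CA 4A -> value 9546 (2 byte(s))
  byte[2]=0x99 cont=1 payload=0x19=25: acc |= 25<<0 -> acc=25 shift=7
  byte[3]=0x9E cont=1 payload=0x1E=30: acc |= 30<<7 -> acc=3865 shift=14
  byte[4]=0xDC cont=1 payload=0x5C=92: acc |= 92<<14 -> acc=1511193 shift=21
  byte[5]=0x45 cont=0 payload=0x45=69: acc |= 69<<21 -> acc=146214681 shift=28 [end]
Varint 2: bytes[2:6] = 99 9E DC 45 -> value 146214681 (4 byte(s))
  byte[6]=0xD5 cont=1 payload=0x55=85: acc |= 85<<0 -> acc=85 shift=7
  byte[7]=0x59 cont=0 payload=0x59=89: acc |= 89<<7 -> acc=11477 shift=14 [end]
Varint 3: bytes[6:8] = D5 59 -> value 11477 (2 byte(s))
  byte[8]=0xEC cont=1 payload=0x6C=108: acc |= 108<<0 -> acc=108 shift=7
  byte[9]=0xC6 cont=1 payload=0x46=70: acc |= 70<<7 -> acc=9068 shift=14
  byte[10]=0xF2 cont=1 payload=0x72=114: acc |= 114<<14 -> acc=1876844 shift=21
  byte[11]=0x02 cont=0 payload=0x02=2: acc |= 2<<21 -> acc=6071148 shift=28 [end]
Varint 4: bytes[8:12] = EC C6 F2 02 -> value 6071148 (4 byte(s))

Answer: 2 4 2 4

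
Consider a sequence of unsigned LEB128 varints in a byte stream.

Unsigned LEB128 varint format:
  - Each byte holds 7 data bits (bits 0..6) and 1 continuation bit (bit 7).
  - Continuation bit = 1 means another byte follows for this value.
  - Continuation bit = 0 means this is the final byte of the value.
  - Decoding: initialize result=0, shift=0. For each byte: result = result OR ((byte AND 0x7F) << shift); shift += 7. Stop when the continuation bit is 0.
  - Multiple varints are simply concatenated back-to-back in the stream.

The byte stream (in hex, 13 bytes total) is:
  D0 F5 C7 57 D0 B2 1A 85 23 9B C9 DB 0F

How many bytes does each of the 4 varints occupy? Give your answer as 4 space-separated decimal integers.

  byte[0]=0xD0 cont=1 payload=0x50=80: acc |= 80<<0 -> acc=80 shift=7
  byte[1]=0xF5 cont=1 payload=0x75=117: acc |= 117<<7 -> acc=15056 shift=14
  byte[2]=0xC7 cont=1 payload=0x47=71: acc |= 71<<14 -> acc=1178320 shift=21
  byte[3]=0x57 cont=0 payload=0x57=87: acc |= 87<<21 -> acc=183630544 shift=28 [end]
Varint 1: bytes[0:4] = D0 F5 C7 57 -> value 183630544 (4 byte(s))
  byte[4]=0xD0 cont=1 payload=0x50=80: acc |= 80<<0 -> acc=80 shift=7
  byte[5]=0xB2 cont=1 payload=0x32=50: acc |= 50<<7 -> acc=6480 shift=14
  byte[6]=0x1A cont=0 payload=0x1A=26: acc |= 26<<14 -> acc=432464 shift=21 [end]
Varint 2: bytes[4:7] = D0 B2 1A -> value 432464 (3 byte(s))
  byte[7]=0x85 cont=1 payload=0x05=5: acc |= 5<<0 -> acc=5 shift=7
  byte[8]=0x23 cont=0 payload=0x23=35: acc |= 35<<7 -> acc=4485 shift=14 [end]
Varint 3: bytes[7:9] = 85 23 -> value 4485 (2 byte(s))
  byte[9]=0x9B cont=1 payload=0x1B=27: acc |= 27<<0 -> acc=27 shift=7
  byte[10]=0xC9 cont=1 payload=0x49=73: acc |= 73<<7 -> acc=9371 shift=14
  byte[11]=0xDB cont=1 payload=0x5B=91: acc |= 91<<14 -> acc=1500315 shift=21
  byte[12]=0x0F cont=0 payload=0x0F=15: acc |= 15<<21 -> acc=32957595 shift=28 [end]
Varint 4: bytes[9:13] = 9B C9 DB 0F -> value 32957595 (4 byte(s))

Answer: 4 3 2 4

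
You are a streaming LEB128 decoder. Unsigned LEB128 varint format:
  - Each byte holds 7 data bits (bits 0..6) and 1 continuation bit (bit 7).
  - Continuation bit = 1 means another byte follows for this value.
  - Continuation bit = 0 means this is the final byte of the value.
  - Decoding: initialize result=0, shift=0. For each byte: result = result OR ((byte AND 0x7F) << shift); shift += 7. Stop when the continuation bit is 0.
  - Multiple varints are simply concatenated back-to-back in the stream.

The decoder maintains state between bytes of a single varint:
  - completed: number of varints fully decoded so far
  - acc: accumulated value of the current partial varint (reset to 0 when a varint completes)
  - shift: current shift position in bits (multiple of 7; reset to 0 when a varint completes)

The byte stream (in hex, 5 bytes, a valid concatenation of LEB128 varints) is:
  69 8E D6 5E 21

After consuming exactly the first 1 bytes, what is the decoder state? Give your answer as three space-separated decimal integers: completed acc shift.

byte[0]=0x69 cont=0 payload=0x69: varint #1 complete (value=105); reset -> completed=1 acc=0 shift=0

Answer: 1 0 0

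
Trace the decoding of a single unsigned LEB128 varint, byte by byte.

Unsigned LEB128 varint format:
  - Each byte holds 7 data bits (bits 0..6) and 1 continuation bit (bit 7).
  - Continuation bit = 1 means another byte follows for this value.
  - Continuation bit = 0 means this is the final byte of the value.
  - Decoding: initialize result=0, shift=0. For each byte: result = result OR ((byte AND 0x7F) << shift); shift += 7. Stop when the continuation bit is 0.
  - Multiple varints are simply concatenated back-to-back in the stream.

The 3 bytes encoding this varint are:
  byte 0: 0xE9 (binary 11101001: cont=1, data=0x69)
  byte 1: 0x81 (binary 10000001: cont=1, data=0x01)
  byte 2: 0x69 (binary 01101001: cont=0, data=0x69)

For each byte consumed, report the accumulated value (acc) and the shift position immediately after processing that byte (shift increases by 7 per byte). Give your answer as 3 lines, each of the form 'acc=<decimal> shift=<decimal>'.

byte 0=0xE9: payload=0x69=105, contrib = 105<<0 = 105; acc -> 105, shift -> 7
byte 1=0x81: payload=0x01=1, contrib = 1<<7 = 128; acc -> 233, shift -> 14
byte 2=0x69: payload=0x69=105, contrib = 105<<14 = 1720320; acc -> 1720553, shift -> 21

Answer: acc=105 shift=7
acc=233 shift=14
acc=1720553 shift=21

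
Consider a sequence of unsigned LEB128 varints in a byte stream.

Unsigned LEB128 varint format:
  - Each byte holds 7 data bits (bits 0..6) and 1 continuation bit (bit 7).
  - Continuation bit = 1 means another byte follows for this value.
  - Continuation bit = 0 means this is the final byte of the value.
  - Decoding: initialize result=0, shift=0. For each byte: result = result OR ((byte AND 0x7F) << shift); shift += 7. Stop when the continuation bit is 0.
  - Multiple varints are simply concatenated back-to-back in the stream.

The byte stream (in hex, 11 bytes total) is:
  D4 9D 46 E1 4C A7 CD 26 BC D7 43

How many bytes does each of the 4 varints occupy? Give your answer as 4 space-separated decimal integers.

Answer: 3 2 3 3

Derivation:
  byte[0]=0xD4 cont=1 payload=0x54=84: acc |= 84<<0 -> acc=84 shift=7
  byte[1]=0x9D cont=1 payload=0x1D=29: acc |= 29<<7 -> acc=3796 shift=14
  byte[2]=0x46 cont=0 payload=0x46=70: acc |= 70<<14 -> acc=1150676 shift=21 [end]
Varint 1: bytes[0:3] = D4 9D 46 -> value 1150676 (3 byte(s))
  byte[3]=0xE1 cont=1 payload=0x61=97: acc |= 97<<0 -> acc=97 shift=7
  byte[4]=0x4C cont=0 payload=0x4C=76: acc |= 76<<7 -> acc=9825 shift=14 [end]
Varint 2: bytes[3:5] = E1 4C -> value 9825 (2 byte(s))
  byte[5]=0xA7 cont=1 payload=0x27=39: acc |= 39<<0 -> acc=39 shift=7
  byte[6]=0xCD cont=1 payload=0x4D=77: acc |= 77<<7 -> acc=9895 shift=14
  byte[7]=0x26 cont=0 payload=0x26=38: acc |= 38<<14 -> acc=632487 shift=21 [end]
Varint 3: bytes[5:8] = A7 CD 26 -> value 632487 (3 byte(s))
  byte[8]=0xBC cont=1 payload=0x3C=60: acc |= 60<<0 -> acc=60 shift=7
  byte[9]=0xD7 cont=1 payload=0x57=87: acc |= 87<<7 -> acc=11196 shift=14
  byte[10]=0x43 cont=0 payload=0x43=67: acc |= 67<<14 -> acc=1108924 shift=21 [end]
Varint 4: bytes[8:11] = BC D7 43 -> value 1108924 (3 byte(s))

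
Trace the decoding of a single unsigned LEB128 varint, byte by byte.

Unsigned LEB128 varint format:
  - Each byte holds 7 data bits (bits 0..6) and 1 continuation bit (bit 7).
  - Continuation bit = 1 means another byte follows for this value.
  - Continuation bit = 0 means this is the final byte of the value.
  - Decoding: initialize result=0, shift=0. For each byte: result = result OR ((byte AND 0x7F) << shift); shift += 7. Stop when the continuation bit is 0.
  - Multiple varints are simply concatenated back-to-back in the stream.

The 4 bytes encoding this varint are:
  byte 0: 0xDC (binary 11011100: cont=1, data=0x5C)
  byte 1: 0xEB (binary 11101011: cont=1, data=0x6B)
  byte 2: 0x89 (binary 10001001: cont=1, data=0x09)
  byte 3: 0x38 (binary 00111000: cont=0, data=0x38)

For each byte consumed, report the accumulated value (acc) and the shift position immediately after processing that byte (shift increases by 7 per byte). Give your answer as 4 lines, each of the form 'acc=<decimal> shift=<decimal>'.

Answer: acc=92 shift=7
acc=13788 shift=14
acc=161244 shift=21
acc=117601756 shift=28

Derivation:
byte 0=0xDC: payload=0x5C=92, contrib = 92<<0 = 92; acc -> 92, shift -> 7
byte 1=0xEB: payload=0x6B=107, contrib = 107<<7 = 13696; acc -> 13788, shift -> 14
byte 2=0x89: payload=0x09=9, contrib = 9<<14 = 147456; acc -> 161244, shift -> 21
byte 3=0x38: payload=0x38=56, contrib = 56<<21 = 117440512; acc -> 117601756, shift -> 28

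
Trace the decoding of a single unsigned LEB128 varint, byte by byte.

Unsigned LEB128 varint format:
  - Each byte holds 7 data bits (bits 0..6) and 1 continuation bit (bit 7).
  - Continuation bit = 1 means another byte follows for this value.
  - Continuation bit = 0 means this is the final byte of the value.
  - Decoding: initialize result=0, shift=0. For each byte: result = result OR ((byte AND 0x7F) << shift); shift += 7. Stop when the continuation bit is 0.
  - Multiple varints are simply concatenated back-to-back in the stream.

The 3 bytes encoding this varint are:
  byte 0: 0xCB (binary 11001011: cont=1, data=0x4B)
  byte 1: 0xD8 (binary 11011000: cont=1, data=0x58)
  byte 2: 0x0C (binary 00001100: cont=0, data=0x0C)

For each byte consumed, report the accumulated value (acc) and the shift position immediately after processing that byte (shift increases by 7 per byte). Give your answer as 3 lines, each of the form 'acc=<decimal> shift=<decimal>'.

Answer: acc=75 shift=7
acc=11339 shift=14
acc=207947 shift=21

Derivation:
byte 0=0xCB: payload=0x4B=75, contrib = 75<<0 = 75; acc -> 75, shift -> 7
byte 1=0xD8: payload=0x58=88, contrib = 88<<7 = 11264; acc -> 11339, shift -> 14
byte 2=0x0C: payload=0x0C=12, contrib = 12<<14 = 196608; acc -> 207947, shift -> 21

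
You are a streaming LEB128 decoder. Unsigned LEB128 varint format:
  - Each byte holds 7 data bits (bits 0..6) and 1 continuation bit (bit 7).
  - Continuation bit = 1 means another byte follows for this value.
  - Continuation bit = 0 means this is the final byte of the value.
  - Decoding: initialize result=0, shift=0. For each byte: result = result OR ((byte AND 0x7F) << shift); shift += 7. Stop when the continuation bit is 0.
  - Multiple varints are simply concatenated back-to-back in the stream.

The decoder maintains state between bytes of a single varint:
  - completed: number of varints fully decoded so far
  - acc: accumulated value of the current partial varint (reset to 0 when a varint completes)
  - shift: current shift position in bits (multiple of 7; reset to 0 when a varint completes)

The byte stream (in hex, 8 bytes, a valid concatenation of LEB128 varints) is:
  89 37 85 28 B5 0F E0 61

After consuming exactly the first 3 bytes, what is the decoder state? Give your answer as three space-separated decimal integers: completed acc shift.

byte[0]=0x89 cont=1 payload=0x09: acc |= 9<<0 -> completed=0 acc=9 shift=7
byte[1]=0x37 cont=0 payload=0x37: varint #1 complete (value=7049); reset -> completed=1 acc=0 shift=0
byte[2]=0x85 cont=1 payload=0x05: acc |= 5<<0 -> completed=1 acc=5 shift=7

Answer: 1 5 7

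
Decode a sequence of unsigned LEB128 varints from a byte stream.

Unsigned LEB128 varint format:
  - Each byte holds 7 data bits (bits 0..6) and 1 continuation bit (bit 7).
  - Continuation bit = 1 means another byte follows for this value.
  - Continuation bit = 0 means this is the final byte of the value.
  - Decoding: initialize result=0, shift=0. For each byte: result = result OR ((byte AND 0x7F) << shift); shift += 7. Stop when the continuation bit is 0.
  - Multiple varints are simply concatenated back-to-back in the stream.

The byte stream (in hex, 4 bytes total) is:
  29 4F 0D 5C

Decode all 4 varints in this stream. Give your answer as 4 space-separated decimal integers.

Answer: 41 79 13 92

Derivation:
  byte[0]=0x29 cont=0 payload=0x29=41: acc |= 41<<0 -> acc=41 shift=7 [end]
Varint 1: bytes[0:1] = 29 -> value 41 (1 byte(s))
  byte[1]=0x4F cont=0 payload=0x4F=79: acc |= 79<<0 -> acc=79 shift=7 [end]
Varint 2: bytes[1:2] = 4F -> value 79 (1 byte(s))
  byte[2]=0x0D cont=0 payload=0x0D=13: acc |= 13<<0 -> acc=13 shift=7 [end]
Varint 3: bytes[2:3] = 0D -> value 13 (1 byte(s))
  byte[3]=0x5C cont=0 payload=0x5C=92: acc |= 92<<0 -> acc=92 shift=7 [end]
Varint 4: bytes[3:4] = 5C -> value 92 (1 byte(s))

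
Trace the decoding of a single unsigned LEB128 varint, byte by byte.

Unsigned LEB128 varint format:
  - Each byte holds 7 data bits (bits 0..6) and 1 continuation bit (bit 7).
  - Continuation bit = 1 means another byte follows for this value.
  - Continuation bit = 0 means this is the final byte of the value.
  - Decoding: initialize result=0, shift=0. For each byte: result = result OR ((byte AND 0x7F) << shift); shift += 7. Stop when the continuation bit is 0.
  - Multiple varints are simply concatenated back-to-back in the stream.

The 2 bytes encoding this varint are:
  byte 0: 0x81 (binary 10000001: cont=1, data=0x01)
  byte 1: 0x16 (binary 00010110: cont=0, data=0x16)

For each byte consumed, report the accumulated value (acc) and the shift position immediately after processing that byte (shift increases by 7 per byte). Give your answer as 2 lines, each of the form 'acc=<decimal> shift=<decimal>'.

byte 0=0x81: payload=0x01=1, contrib = 1<<0 = 1; acc -> 1, shift -> 7
byte 1=0x16: payload=0x16=22, contrib = 22<<7 = 2816; acc -> 2817, shift -> 14

Answer: acc=1 shift=7
acc=2817 shift=14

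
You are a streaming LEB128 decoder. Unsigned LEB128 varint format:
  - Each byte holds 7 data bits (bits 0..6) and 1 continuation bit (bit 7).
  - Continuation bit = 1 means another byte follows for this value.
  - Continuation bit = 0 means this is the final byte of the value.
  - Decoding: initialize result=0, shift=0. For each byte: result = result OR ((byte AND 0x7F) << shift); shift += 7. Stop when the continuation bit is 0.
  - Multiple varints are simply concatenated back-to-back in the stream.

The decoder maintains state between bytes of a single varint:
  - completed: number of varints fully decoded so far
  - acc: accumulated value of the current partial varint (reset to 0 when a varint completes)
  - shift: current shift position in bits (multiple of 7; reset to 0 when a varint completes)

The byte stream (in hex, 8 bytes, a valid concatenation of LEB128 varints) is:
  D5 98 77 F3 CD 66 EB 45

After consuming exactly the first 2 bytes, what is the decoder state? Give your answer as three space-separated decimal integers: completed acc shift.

byte[0]=0xD5 cont=1 payload=0x55: acc |= 85<<0 -> completed=0 acc=85 shift=7
byte[1]=0x98 cont=1 payload=0x18: acc |= 24<<7 -> completed=0 acc=3157 shift=14

Answer: 0 3157 14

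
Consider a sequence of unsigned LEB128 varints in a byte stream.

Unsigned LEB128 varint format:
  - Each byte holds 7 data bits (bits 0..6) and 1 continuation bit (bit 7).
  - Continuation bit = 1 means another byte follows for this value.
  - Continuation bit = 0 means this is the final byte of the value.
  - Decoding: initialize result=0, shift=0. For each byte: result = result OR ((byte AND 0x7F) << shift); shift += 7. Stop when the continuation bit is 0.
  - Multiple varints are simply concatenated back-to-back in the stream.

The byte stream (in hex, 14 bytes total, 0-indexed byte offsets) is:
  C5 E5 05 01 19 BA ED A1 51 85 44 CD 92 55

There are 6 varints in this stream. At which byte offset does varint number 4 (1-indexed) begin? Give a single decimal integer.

Answer: 5

Derivation:
  byte[0]=0xC5 cont=1 payload=0x45=69: acc |= 69<<0 -> acc=69 shift=7
  byte[1]=0xE5 cont=1 payload=0x65=101: acc |= 101<<7 -> acc=12997 shift=14
  byte[2]=0x05 cont=0 payload=0x05=5: acc |= 5<<14 -> acc=94917 shift=21 [end]
Varint 1: bytes[0:3] = C5 E5 05 -> value 94917 (3 byte(s))
  byte[3]=0x01 cont=0 payload=0x01=1: acc |= 1<<0 -> acc=1 shift=7 [end]
Varint 2: bytes[3:4] = 01 -> value 1 (1 byte(s))
  byte[4]=0x19 cont=0 payload=0x19=25: acc |= 25<<0 -> acc=25 shift=7 [end]
Varint 3: bytes[4:5] = 19 -> value 25 (1 byte(s))
  byte[5]=0xBA cont=1 payload=0x3A=58: acc |= 58<<0 -> acc=58 shift=7
  byte[6]=0xED cont=1 payload=0x6D=109: acc |= 109<<7 -> acc=14010 shift=14
  byte[7]=0xA1 cont=1 payload=0x21=33: acc |= 33<<14 -> acc=554682 shift=21
  byte[8]=0x51 cont=0 payload=0x51=81: acc |= 81<<21 -> acc=170423994 shift=28 [end]
Varint 4: bytes[5:9] = BA ED A1 51 -> value 170423994 (4 byte(s))
  byte[9]=0x85 cont=1 payload=0x05=5: acc |= 5<<0 -> acc=5 shift=7
  byte[10]=0x44 cont=0 payload=0x44=68: acc |= 68<<7 -> acc=8709 shift=14 [end]
Varint 5: bytes[9:11] = 85 44 -> value 8709 (2 byte(s))
  byte[11]=0xCD cont=1 payload=0x4D=77: acc |= 77<<0 -> acc=77 shift=7
  byte[12]=0x92 cont=1 payload=0x12=18: acc |= 18<<7 -> acc=2381 shift=14
  byte[13]=0x55 cont=0 payload=0x55=85: acc |= 85<<14 -> acc=1395021 shift=21 [end]
Varint 6: bytes[11:14] = CD 92 55 -> value 1395021 (3 byte(s))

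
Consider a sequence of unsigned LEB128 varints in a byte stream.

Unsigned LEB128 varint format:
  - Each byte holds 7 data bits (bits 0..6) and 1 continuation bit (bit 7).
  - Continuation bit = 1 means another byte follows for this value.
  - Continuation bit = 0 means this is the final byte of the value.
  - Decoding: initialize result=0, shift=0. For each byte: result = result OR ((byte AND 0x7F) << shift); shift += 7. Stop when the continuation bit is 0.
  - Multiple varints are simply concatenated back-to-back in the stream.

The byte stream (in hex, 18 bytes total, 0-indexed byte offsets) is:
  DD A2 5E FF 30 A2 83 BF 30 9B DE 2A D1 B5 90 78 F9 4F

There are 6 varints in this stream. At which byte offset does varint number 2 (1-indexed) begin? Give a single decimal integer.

Answer: 3

Derivation:
  byte[0]=0xDD cont=1 payload=0x5D=93: acc |= 93<<0 -> acc=93 shift=7
  byte[1]=0xA2 cont=1 payload=0x22=34: acc |= 34<<7 -> acc=4445 shift=14
  byte[2]=0x5E cont=0 payload=0x5E=94: acc |= 94<<14 -> acc=1544541 shift=21 [end]
Varint 1: bytes[0:3] = DD A2 5E -> value 1544541 (3 byte(s))
  byte[3]=0xFF cont=1 payload=0x7F=127: acc |= 127<<0 -> acc=127 shift=7
  byte[4]=0x30 cont=0 payload=0x30=48: acc |= 48<<7 -> acc=6271 shift=14 [end]
Varint 2: bytes[3:5] = FF 30 -> value 6271 (2 byte(s))
  byte[5]=0xA2 cont=1 payload=0x22=34: acc |= 34<<0 -> acc=34 shift=7
  byte[6]=0x83 cont=1 payload=0x03=3: acc |= 3<<7 -> acc=418 shift=14
  byte[7]=0xBF cont=1 payload=0x3F=63: acc |= 63<<14 -> acc=1032610 shift=21
  byte[8]=0x30 cont=0 payload=0x30=48: acc |= 48<<21 -> acc=101695906 shift=28 [end]
Varint 3: bytes[5:9] = A2 83 BF 30 -> value 101695906 (4 byte(s))
  byte[9]=0x9B cont=1 payload=0x1B=27: acc |= 27<<0 -> acc=27 shift=7
  byte[10]=0xDE cont=1 payload=0x5E=94: acc |= 94<<7 -> acc=12059 shift=14
  byte[11]=0x2A cont=0 payload=0x2A=42: acc |= 42<<14 -> acc=700187 shift=21 [end]
Varint 4: bytes[9:12] = 9B DE 2A -> value 700187 (3 byte(s))
  byte[12]=0xD1 cont=1 payload=0x51=81: acc |= 81<<0 -> acc=81 shift=7
  byte[13]=0xB5 cont=1 payload=0x35=53: acc |= 53<<7 -> acc=6865 shift=14
  byte[14]=0x90 cont=1 payload=0x10=16: acc |= 16<<14 -> acc=269009 shift=21
  byte[15]=0x78 cont=0 payload=0x78=120: acc |= 120<<21 -> acc=251927249 shift=28 [end]
Varint 5: bytes[12:16] = D1 B5 90 78 -> value 251927249 (4 byte(s))
  byte[16]=0xF9 cont=1 payload=0x79=121: acc |= 121<<0 -> acc=121 shift=7
  byte[17]=0x4F cont=0 payload=0x4F=79: acc |= 79<<7 -> acc=10233 shift=14 [end]
Varint 6: bytes[16:18] = F9 4F -> value 10233 (2 byte(s))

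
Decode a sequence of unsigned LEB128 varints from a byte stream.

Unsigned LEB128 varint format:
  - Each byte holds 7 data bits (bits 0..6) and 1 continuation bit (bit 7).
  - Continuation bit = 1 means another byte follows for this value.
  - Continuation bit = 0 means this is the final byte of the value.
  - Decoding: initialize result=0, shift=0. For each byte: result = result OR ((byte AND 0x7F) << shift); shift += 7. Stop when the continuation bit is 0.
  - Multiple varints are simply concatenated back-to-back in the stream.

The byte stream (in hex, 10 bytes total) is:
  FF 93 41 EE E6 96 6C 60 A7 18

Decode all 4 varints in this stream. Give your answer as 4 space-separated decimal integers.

Answer: 1067519 226866030 96 3111

Derivation:
  byte[0]=0xFF cont=1 payload=0x7F=127: acc |= 127<<0 -> acc=127 shift=7
  byte[1]=0x93 cont=1 payload=0x13=19: acc |= 19<<7 -> acc=2559 shift=14
  byte[2]=0x41 cont=0 payload=0x41=65: acc |= 65<<14 -> acc=1067519 shift=21 [end]
Varint 1: bytes[0:3] = FF 93 41 -> value 1067519 (3 byte(s))
  byte[3]=0xEE cont=1 payload=0x6E=110: acc |= 110<<0 -> acc=110 shift=7
  byte[4]=0xE6 cont=1 payload=0x66=102: acc |= 102<<7 -> acc=13166 shift=14
  byte[5]=0x96 cont=1 payload=0x16=22: acc |= 22<<14 -> acc=373614 shift=21
  byte[6]=0x6C cont=0 payload=0x6C=108: acc |= 108<<21 -> acc=226866030 shift=28 [end]
Varint 2: bytes[3:7] = EE E6 96 6C -> value 226866030 (4 byte(s))
  byte[7]=0x60 cont=0 payload=0x60=96: acc |= 96<<0 -> acc=96 shift=7 [end]
Varint 3: bytes[7:8] = 60 -> value 96 (1 byte(s))
  byte[8]=0xA7 cont=1 payload=0x27=39: acc |= 39<<0 -> acc=39 shift=7
  byte[9]=0x18 cont=0 payload=0x18=24: acc |= 24<<7 -> acc=3111 shift=14 [end]
Varint 4: bytes[8:10] = A7 18 -> value 3111 (2 byte(s))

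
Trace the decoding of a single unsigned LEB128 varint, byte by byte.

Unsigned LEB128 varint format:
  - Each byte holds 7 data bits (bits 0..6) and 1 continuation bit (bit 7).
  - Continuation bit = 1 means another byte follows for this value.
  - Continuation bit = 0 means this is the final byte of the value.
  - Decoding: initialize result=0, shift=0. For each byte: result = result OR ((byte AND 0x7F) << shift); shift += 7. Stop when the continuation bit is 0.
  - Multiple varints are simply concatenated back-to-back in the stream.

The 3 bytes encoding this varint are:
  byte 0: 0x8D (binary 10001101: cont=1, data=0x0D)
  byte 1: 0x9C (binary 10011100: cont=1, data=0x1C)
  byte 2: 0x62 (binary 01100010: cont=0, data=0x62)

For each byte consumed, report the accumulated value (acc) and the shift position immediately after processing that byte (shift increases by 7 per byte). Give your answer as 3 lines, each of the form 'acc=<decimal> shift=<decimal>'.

Answer: acc=13 shift=7
acc=3597 shift=14
acc=1609229 shift=21

Derivation:
byte 0=0x8D: payload=0x0D=13, contrib = 13<<0 = 13; acc -> 13, shift -> 7
byte 1=0x9C: payload=0x1C=28, contrib = 28<<7 = 3584; acc -> 3597, shift -> 14
byte 2=0x62: payload=0x62=98, contrib = 98<<14 = 1605632; acc -> 1609229, shift -> 21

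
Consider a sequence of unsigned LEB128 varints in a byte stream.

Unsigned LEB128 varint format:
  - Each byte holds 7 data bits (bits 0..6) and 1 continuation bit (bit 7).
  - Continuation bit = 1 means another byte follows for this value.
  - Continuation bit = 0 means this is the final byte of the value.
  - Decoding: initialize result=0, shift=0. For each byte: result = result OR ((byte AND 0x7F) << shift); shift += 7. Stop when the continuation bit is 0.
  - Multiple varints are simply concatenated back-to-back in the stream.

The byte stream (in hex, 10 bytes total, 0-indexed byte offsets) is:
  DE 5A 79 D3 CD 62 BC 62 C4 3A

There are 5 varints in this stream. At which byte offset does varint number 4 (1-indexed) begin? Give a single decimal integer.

Answer: 6

Derivation:
  byte[0]=0xDE cont=1 payload=0x5E=94: acc |= 94<<0 -> acc=94 shift=7
  byte[1]=0x5A cont=0 payload=0x5A=90: acc |= 90<<7 -> acc=11614 shift=14 [end]
Varint 1: bytes[0:2] = DE 5A -> value 11614 (2 byte(s))
  byte[2]=0x79 cont=0 payload=0x79=121: acc |= 121<<0 -> acc=121 shift=7 [end]
Varint 2: bytes[2:3] = 79 -> value 121 (1 byte(s))
  byte[3]=0xD3 cont=1 payload=0x53=83: acc |= 83<<0 -> acc=83 shift=7
  byte[4]=0xCD cont=1 payload=0x4D=77: acc |= 77<<7 -> acc=9939 shift=14
  byte[5]=0x62 cont=0 payload=0x62=98: acc |= 98<<14 -> acc=1615571 shift=21 [end]
Varint 3: bytes[3:6] = D3 CD 62 -> value 1615571 (3 byte(s))
  byte[6]=0xBC cont=1 payload=0x3C=60: acc |= 60<<0 -> acc=60 shift=7
  byte[7]=0x62 cont=0 payload=0x62=98: acc |= 98<<7 -> acc=12604 shift=14 [end]
Varint 4: bytes[6:8] = BC 62 -> value 12604 (2 byte(s))
  byte[8]=0xC4 cont=1 payload=0x44=68: acc |= 68<<0 -> acc=68 shift=7
  byte[9]=0x3A cont=0 payload=0x3A=58: acc |= 58<<7 -> acc=7492 shift=14 [end]
Varint 5: bytes[8:10] = C4 3A -> value 7492 (2 byte(s))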